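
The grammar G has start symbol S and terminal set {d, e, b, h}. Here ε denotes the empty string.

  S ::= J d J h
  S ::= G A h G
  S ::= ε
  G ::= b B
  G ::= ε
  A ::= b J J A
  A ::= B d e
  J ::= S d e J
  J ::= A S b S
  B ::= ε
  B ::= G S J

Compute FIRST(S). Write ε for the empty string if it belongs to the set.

{ε, b, d}

FIRST(G) = {ε, b}
FIRST(S) = {ε, b, d}  (via J d J h, G A h G)
FIRST(A) = {b, d}  (via B d e)
FIRST(J) = {b, d}  (via S d e J, A S b S)
FIRST(B) = {ε, b, d}  (via G S J)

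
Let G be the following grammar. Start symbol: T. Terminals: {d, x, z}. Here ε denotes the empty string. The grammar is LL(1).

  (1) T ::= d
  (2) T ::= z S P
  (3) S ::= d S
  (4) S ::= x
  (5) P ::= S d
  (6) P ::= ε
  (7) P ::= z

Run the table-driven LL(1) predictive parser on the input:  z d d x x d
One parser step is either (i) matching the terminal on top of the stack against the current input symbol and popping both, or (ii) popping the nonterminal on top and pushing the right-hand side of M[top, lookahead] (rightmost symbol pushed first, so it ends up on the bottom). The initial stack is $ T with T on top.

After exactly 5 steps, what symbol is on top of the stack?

d

     Stack    Input          Action
  1  $ T      z d d x x d $  expand T ::= z S P
  2  $ P S z  z d d x x d $  match z
  3  $ P S    d d x x d $    expand S ::= d S
  4  $ P S d  d d x x d $    match d
  5  $ P S    d x x d $      expand S ::= d S
Stack after step 5: $ P S d (top = d).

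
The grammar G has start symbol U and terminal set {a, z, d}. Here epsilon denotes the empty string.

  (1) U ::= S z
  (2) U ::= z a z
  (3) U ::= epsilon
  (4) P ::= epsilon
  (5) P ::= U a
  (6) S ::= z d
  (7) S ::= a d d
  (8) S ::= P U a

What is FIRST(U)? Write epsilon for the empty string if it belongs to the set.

FIRST(U) = {epsilon, a, z}  (via S z)
FIRST(P) = {epsilon, a, z}  (via U a)
FIRST(S) = {a, z}  (via P U a)

{epsilon, a, z}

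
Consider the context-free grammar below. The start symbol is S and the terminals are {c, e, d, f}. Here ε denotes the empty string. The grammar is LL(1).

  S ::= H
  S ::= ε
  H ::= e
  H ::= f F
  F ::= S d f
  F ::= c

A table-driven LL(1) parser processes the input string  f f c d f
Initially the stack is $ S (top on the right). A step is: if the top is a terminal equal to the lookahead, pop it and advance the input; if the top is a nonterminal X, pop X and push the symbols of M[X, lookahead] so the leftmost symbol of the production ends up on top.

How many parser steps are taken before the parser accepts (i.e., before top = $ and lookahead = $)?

step 1: stack=$ S  input=f f c d f $  — expand S ::= H
step 2: stack=$ H  input=f f c d f $  — expand H ::= f F
step 3: stack=$ F f  input=f f c d f $  — match f
step 4: stack=$ F  input=f c d f $  — expand F ::= S d f
step 5: stack=$ f d S  input=f c d f $  — expand S ::= H
step 6: stack=$ f d H  input=f c d f $  — expand H ::= f F
step 7: stack=$ f d F f  input=f c d f $  — match f
step 8: stack=$ f d F  input=c d f $  — expand F ::= c
step 9: stack=$ f d c  input=c d f $  — match c
step 10: stack=$ f d  input=d f $  — match d
step 11: stack=$ f  input=f $  — match f
Accept reached after 11 steps.

11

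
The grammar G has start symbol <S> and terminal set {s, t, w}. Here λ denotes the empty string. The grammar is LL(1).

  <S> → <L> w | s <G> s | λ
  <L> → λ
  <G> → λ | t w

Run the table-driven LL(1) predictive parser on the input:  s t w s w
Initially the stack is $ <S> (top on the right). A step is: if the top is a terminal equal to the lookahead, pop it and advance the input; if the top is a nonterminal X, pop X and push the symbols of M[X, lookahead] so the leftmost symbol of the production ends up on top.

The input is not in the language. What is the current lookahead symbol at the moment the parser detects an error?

step 1: stack=$ <S>  input=s t w s w $  — expand <S> → s <G> s
step 2: stack=$ s <G> s  input=s t w s w $  — match s
step 3: stack=$ s <G>  input=t w s w $  — expand <G> → t w
step 4: stack=$ s w t  input=t w s w $  — match t
step 5: stack=$ s w  input=w s w $  — match w
step 6: stack=$ s  input=s w $  — match s
step 7: stack=$  input=w $  — error: stack empty but input remains

w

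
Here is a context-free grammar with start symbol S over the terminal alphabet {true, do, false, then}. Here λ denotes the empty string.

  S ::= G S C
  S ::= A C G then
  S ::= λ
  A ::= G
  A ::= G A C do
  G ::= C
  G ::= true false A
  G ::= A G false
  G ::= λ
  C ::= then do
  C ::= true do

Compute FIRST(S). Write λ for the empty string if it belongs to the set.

{λ, false, then, true}

FIRST(C): from C::=then do we get {then}; from C::=true do we get {true}. So FIRST(C) = {then, true}.
FIRST(S): from S::=G S C we get {false, then, true}; from S::=A C G then we get {false, then, true}; from S::=λ we get {λ}. So FIRST(S) = {λ, false, then, true}.
FIRST(A): from A::=G we get {λ, false, then, true}; from A::=G A C do we get {false, then, true}. So FIRST(A) = {λ, false, then, true}.
FIRST(G): from G::=C we get {then, true}; from G::=true false A we get {true}; from G::=A G false we get {false, then, true}; from G::=λ we get {λ}. So FIRST(G) = {λ, false, then, true}.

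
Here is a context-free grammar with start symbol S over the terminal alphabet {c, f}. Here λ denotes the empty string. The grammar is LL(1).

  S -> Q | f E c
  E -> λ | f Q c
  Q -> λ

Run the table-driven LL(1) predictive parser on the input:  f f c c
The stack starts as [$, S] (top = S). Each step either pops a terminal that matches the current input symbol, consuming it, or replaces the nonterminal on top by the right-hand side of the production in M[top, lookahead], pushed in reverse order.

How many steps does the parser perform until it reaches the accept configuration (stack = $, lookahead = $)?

step 1: stack=$ S  input=f f c c $  — expand S -> f E c
step 2: stack=$ c E f  input=f f c c $  — match f
step 3: stack=$ c E  input=f c c $  — expand E -> f Q c
step 4: stack=$ c c Q f  input=f c c $  — match f
step 5: stack=$ c c Q  input=c c $  — expand Q -> λ
step 6: stack=$ c c  input=c c $  — match c
step 7: stack=$ c  input=c $  — match c
Accept reached after 7 steps.

7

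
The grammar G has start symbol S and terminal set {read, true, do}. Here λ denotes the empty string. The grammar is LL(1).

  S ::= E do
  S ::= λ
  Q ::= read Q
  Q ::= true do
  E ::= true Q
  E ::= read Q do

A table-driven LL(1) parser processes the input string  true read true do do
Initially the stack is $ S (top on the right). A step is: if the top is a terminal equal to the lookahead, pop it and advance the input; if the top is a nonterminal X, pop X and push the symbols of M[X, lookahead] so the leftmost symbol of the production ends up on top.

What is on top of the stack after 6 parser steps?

step 1: stack=$ S  input=true read true do do $  — expand S ::= E do
step 2: stack=$ do E  input=true read true do do $  — expand E ::= true Q
step 3: stack=$ do Q true  input=true read true do do $  — match true
step 4: stack=$ do Q  input=read true do do $  — expand Q ::= read Q
step 5: stack=$ do Q read  input=read true do do $  — match read
step 6: stack=$ do Q  input=true do do $  — expand Q ::= true do
Stack after step 6: $ do do true (top = true).

true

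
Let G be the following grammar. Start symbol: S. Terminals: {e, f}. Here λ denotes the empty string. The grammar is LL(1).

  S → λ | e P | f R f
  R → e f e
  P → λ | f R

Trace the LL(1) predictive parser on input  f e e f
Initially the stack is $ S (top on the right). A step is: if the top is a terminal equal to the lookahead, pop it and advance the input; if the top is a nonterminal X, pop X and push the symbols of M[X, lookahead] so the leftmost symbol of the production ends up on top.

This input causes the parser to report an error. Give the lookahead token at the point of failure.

e

step 1: stack=$ S  input=f e e f $  — expand S → f R f
step 2: stack=$ f R f  input=f e e f $  — match f
step 3: stack=$ f R  input=e e f $  — expand R → e f e
step 4: stack=$ f e f e  input=e e f $  — match e
step 5: stack=$ f e f  input=e f $  — error: top is terminal f but lookahead is e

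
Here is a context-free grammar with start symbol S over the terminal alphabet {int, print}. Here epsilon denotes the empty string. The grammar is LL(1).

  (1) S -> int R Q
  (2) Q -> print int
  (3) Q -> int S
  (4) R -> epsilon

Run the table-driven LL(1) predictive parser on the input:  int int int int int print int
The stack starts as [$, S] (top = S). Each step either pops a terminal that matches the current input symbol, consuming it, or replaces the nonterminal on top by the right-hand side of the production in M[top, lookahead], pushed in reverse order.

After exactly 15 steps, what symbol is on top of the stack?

      Stack        Input                            Action
   1  $ S          int int int int int print int $  expand S -> int R Q
   2  $ Q R int    int int int int int print int $  match int
   3  $ Q R        int int int int print int $      expand R -> epsilon
   4  $ Q          int int int int print int $      expand Q -> int S
   5  $ S int      int int int int print int $      match int
   6  $ S          int int int print int $          expand S -> int R Q
   7  $ Q R int    int int int print int $          match int
   8  $ Q R        int int print int $              expand R -> epsilon
   9  $ Q          int int print int $              expand Q -> int S
  10  $ S int      int int print int $              match int
  11  $ S          int print int $                  expand S -> int R Q
  12  $ Q R int    int print int $                  match int
  13  $ Q R        print int $                      expand R -> epsilon
  14  $ Q          print int $                      expand Q -> print int
  15  $ int print  print int $                      match print
Stack after step 15: $ int (top = int).

int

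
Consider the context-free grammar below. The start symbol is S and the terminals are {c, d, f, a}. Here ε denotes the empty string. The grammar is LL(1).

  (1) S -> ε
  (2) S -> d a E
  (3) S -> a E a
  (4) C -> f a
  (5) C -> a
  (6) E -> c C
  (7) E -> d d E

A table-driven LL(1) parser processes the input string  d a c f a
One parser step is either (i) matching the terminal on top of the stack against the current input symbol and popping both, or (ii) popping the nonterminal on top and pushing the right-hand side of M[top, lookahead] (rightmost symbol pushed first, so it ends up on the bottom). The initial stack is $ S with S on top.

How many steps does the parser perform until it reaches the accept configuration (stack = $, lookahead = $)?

step 1: stack=$ S  input=d a c f a $  — expand S -> d a E
step 2: stack=$ E a d  input=d a c f a $  — match d
step 3: stack=$ E a  input=a c f a $  — match a
step 4: stack=$ E  input=c f a $  — expand E -> c C
step 5: stack=$ C c  input=c f a $  — match c
step 6: stack=$ C  input=f a $  — expand C -> f a
step 7: stack=$ a f  input=f a $  — match f
step 8: stack=$ a  input=a $  — match a
Accept reached after 8 steps.

8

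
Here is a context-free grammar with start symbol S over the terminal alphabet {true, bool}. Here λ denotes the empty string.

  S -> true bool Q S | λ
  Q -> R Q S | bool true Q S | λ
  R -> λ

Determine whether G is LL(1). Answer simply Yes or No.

No

FIRST(S) = {λ, true}
FIRST(Q) = {λ, bool, true}
FIRST(R) = {λ}
FOLLOW(S) = {$, true}
FOLLOW(Q) = {$, true}
FOLLOW(R) = {$, bool, true}
Cell M[Q, $] receives both Q -> R Q S and Q -> λ — the grammar is not LL(1).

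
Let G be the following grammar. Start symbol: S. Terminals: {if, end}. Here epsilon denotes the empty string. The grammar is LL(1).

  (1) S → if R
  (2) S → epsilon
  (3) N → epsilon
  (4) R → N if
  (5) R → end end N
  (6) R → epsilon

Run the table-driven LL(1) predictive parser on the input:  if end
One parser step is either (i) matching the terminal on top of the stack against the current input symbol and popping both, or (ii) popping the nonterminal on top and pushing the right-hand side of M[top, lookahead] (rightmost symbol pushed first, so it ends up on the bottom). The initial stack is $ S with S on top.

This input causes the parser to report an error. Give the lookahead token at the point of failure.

     Stack        Input     Action
  1  $ S          if end $  expand S → if R
  2  $ R if       if end $  match if
  3  $ R          end $     expand R → end end N
  4  $ N end end  end $     match end
  5  $ N end      $         error: top is terminal end but lookahead is $

$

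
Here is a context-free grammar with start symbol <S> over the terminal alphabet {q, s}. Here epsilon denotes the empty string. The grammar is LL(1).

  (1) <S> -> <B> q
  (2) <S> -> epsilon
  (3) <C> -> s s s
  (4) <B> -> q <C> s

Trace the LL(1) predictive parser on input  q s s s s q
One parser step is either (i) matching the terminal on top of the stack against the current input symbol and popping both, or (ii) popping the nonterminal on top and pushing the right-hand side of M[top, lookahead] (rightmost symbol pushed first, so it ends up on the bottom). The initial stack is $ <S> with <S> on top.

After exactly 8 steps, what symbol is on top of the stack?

q

     Stack        Input          Action
  1  $ <S>        q s s s s q $  expand <S> -> <B> q
  2  $ q <B>      q s s s s q $  expand <B> -> q <C> s
  3  $ q s <C> q  q s s s s q $  match q
  4  $ q s <C>    s s s s q $    expand <C> -> s s s
  5  $ q s s s s  s s s s q $    match s
  6  $ q s s s    s s s q $      match s
  7  $ q s s      s s q $        match s
  8  $ q s        s q $          match s
Stack after step 8: $ q (top = q).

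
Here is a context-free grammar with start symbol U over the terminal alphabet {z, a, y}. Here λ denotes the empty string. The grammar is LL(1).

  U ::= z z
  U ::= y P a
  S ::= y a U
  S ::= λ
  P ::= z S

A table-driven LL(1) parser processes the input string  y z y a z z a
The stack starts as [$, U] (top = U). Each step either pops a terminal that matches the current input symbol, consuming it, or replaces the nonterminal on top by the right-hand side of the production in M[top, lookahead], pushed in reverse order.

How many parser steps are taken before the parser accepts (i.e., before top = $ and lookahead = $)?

11

      Stack      Input            Action
   1  $ U        y z y a z z a $  expand U ::= y P a
   2  $ a P y    y z y a z z a $  match y
   3  $ a P      z y a z z a $    expand P ::= z S
   4  $ a S z    z y a z z a $    match z
   5  $ a S      y a z z a $      expand S ::= y a U
   6  $ a U a y  y a z z a $      match y
   7  $ a U a    a z z a $        match a
   8  $ a U      z z a $          expand U ::= z z
   9  $ a z z    z z a $          match z
  10  $ a z      z a $            match z
  11  $ a        a $              match a
Accept reached after 11 steps.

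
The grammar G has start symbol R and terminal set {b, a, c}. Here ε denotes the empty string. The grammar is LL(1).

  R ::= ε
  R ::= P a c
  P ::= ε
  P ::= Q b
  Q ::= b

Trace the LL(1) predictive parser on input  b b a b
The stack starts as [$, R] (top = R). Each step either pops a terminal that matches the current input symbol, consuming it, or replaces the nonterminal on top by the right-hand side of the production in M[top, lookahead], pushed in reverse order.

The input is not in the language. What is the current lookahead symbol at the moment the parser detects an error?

b

     Stack      Input      Action
  1  $ R        b b a b $  expand R ::= P a c
  2  $ c a P    b b a b $  expand P ::= Q b
  3  $ c a b Q  b b a b $  expand Q ::= b
  4  $ c a b b  b b a b $  match b
  5  $ c a b    b a b $    match b
  6  $ c a      a b $      match a
  7  $ c        b $        error: top is terminal c but lookahead is b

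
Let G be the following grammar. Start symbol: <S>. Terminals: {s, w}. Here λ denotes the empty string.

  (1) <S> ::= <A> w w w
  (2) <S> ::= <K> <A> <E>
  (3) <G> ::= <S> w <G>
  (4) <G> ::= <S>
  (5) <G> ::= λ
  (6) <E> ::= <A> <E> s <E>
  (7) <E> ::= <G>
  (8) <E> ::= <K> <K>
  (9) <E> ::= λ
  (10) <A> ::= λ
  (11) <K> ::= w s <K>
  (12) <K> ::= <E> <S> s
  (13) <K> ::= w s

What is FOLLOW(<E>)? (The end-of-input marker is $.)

{$, s, w}

FIRST(<A>) = {λ}
FIRST(<S>) = {s, w}  (via <A> w w w, <K> <A> <E>)
FIRST(<G>) = {λ, s, w}  (via <S> w <G>, <S>)
FIRST(<E>) = {λ, s, w}  (via <A> <E> s <E>, <G>, <K> <K>)
FIRST(<K>) = {s, w}  (via <E> <S> s)
FOLLOW(<S>) includes $ since <S> is the start symbol.
FOLLOW(<S>): in <G>::=<S> w <G>, <S> is followed by w <G> with FIRST {w}; in <G>::=<S>, the suffix after <S> is empty, so FOLLOW(<S>) ⊇ FOLLOW(<G>) = {$, s, w}; in <K>::=<E> <S> s, <S> is followed by s with FIRST {s}. Thus FOLLOW(<S>) = {$, s, w}.
FOLLOW(<E>): in <S>::=<K> <A> <E>, the suffix after <E> is empty, so FOLLOW(<E>) ⊇ FOLLOW(<S>) = {$, s, w}; in <E>::=<A> <E> s <E> (occurrence 1), <E> is followed by s <E> with FIRST {s}; in <E>::=<A> <E> s <E> (occurrence 2), the suffix after <E> is empty (adds nothing new); in <K>::=<E> <S> s, <E> is followed by <S> s with FIRST {s, w}. Thus FOLLOW(<E>) = {$, s, w}.
FOLLOW(<G>): in <G>::=<S> w <G>, the suffix after <G> is empty (adds nothing new); in <E>::=<G>, the suffix after <G> is empty, so FOLLOW(<G>) ⊇ FOLLOW(<E>) = {$, s, w}. Thus FOLLOW(<G>) = {$, s, w}.
FOLLOW(<A>): in <S>::=<A> w w w, <A> is followed by w w w with FIRST {w}; in <S>::=<K> <A> <E>, <A> is followed by <E> with FIRST {λ, s, w}; in <S>::=<K> <A> <E>, the suffix after <A> is nullable, so FOLLOW(<A>) ⊇ FOLLOW(<S>) = {$, s, w}; in <E>::=<A> <E> s <E>, <A> is followed by <E> s <E> with FIRST {s, w}. Thus FOLLOW(<A>) = {$, s, w}.
FOLLOW(<K>): in <S>::=<K> <A> <E>, <K> is followed by <A> <E> with FIRST {λ, s, w}; in <S>::=<K> <A> <E>, the suffix after <K> is nullable, so FOLLOW(<K>) ⊇ FOLLOW(<S>) = {$, s, w}; in <E>::=<K> <K> (occurrence 1), <K> is followed by <K> with FIRST {s, w}; in <E>::=<K> <K> (occurrence 2), the suffix after <K> is empty, so FOLLOW(<K>) ⊇ FOLLOW(<E>) = {$, s, w}; in <K>::=w s <K>, the suffix after <K> is empty (adds nothing new). Thus FOLLOW(<K>) = {$, s, w}.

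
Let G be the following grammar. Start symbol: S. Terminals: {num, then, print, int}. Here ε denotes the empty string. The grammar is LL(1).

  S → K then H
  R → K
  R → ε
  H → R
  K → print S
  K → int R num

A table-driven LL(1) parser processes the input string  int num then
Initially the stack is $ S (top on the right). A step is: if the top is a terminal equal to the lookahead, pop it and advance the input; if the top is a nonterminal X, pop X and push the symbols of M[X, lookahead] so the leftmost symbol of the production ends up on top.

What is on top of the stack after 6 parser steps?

H

step 1: stack=$ S  input=int num then $  — expand S → K then H
step 2: stack=$ H then K  input=int num then $  — expand K → int R num
step 3: stack=$ H then num R int  input=int num then $  — match int
step 4: stack=$ H then num R  input=num then $  — expand R → ε
step 5: stack=$ H then num  input=num then $  — match num
step 6: stack=$ H then  input=then $  — match then
Stack after step 6: $ H (top = H).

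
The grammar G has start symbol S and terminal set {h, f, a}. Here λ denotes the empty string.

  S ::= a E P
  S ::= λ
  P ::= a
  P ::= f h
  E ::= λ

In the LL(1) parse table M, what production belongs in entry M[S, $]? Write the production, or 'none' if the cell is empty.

FIRST(S): from S::=a E P we get {a}; from S::=λ we get {λ}. So FIRST(S) = {λ, a}.
FIRST(P): from P::=a we get {a}; from P::=f h we get {f}. So FIRST(P) = {a, f}.
FIRST(E): from E::=λ we get {λ}. So FIRST(E) = {λ}.
FOLLOW(S) includes $ since S is the start symbol.
FOLLOW(S): S appears on no right-hand side. Thus FOLLOW(S) = {$}.
For S ::= a E P: FIRST(a E P) = {a}, so it goes in M[S, t] for t ∈ {a}.
For S ::= λ: FIRST(λ) = {λ}, so it goes in M[S, t] for t ∈ {}; since λ ∈ FIRST, also for every t ∈ FOLLOW(S) = {$}.

S ::= λ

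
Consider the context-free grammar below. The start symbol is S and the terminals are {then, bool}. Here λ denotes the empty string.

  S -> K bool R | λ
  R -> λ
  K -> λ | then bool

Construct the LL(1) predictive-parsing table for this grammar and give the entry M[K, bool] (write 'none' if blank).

FIRST(R): from R->λ we get {λ}. So FIRST(R) = {λ}.
FIRST(K): from K->λ we get {λ}; from K->then bool we get {then}. So FIRST(K) = {λ, then}.
FIRST(S): from S->K bool R we get {bool, then}; from S->λ we get {λ}. So FIRST(S) = {λ, bool, then}.
FOLLOW(S) includes $ since S is the start symbol.
FOLLOW(K): in S->K bool R, K is followed by bool R with FIRST {bool}. Thus FOLLOW(K) = {bool}.
For K -> λ: FIRST(λ) = {λ}, so it goes in M[K, t] for t ∈ {}; since λ ∈ FIRST, also for every t ∈ FOLLOW(K) = {bool}.
For K -> then bool: FIRST(then bool) = {then}, so it goes in M[K, t] for t ∈ {then}.

K -> λ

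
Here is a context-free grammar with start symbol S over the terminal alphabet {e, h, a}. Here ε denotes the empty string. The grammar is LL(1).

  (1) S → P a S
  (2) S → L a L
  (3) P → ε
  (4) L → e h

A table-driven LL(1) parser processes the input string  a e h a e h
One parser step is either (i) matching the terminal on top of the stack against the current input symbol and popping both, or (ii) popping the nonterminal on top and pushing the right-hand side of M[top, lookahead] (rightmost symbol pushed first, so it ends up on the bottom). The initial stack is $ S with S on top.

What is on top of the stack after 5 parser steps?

e

step 1: stack=$ S  input=a e h a e h $  — expand S → P a S
step 2: stack=$ S a P  input=a e h a e h $  — expand P → ε
step 3: stack=$ S a  input=a e h a e h $  — match a
step 4: stack=$ S  input=e h a e h $  — expand S → L a L
step 5: stack=$ L a L  input=e h a e h $  — expand L → e h
Stack after step 5: $ L a h e (top = e).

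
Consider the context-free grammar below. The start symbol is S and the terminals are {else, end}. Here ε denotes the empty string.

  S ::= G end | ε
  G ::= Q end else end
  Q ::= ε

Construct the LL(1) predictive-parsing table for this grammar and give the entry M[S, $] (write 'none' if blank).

FIRST(Q): from Q::=ε we get {ε}. So FIRST(Q) = {ε}.
FIRST(G): from G::=Q end else end we get {end}. So FIRST(G) = {end}.
FIRST(S): from S::=G end we get {end}; from S::=ε we get {ε}. So FIRST(S) = {ε, end}.
FOLLOW(S) includes $ since S is the start symbol.
FOLLOW(S): S appears on no right-hand side. Thus FOLLOW(S) = {$}.
For S ::= G end: FIRST(G end) = {end}, so it goes in M[S, t] for t ∈ {end}.
For S ::= ε: FIRST(ε) = {ε}, so it goes in M[S, t] for t ∈ {}; since ε ∈ FIRST, also for every t ∈ FOLLOW(S) = {$}.

S ::= ε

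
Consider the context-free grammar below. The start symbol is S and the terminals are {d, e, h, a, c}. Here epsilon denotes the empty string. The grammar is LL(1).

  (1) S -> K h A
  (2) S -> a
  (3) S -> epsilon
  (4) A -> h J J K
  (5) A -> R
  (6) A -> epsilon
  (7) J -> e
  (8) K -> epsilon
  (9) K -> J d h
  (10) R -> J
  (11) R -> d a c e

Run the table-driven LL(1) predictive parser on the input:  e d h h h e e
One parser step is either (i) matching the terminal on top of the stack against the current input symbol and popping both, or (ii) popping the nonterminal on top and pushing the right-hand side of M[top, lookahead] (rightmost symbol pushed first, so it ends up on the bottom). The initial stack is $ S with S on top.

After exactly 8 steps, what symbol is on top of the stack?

h

step 1: stack=$ S  input=e d h h h e e $  — expand S -> K h A
step 2: stack=$ A h K  input=e d h h h e e $  — expand K -> J d h
step 3: stack=$ A h h d J  input=e d h h h e e $  — expand J -> e
step 4: stack=$ A h h d e  input=e d h h h e e $  — match e
step 5: stack=$ A h h d  input=d h h h e e $  — match d
step 6: stack=$ A h h  input=h h h e e $  — match h
step 7: stack=$ A h  input=h h e e $  — match h
step 8: stack=$ A  input=h e e $  — expand A -> h J J K
Stack after step 8: $ K J J h (top = h).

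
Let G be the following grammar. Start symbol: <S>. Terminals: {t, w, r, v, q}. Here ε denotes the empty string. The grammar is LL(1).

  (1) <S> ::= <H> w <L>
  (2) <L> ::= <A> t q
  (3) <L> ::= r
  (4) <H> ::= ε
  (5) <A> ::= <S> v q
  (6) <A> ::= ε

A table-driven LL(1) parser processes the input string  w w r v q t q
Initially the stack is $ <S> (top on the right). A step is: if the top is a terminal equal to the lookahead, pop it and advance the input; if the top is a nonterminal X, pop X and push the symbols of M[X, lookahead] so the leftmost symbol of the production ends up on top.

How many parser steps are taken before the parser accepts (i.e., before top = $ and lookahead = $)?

      Stack                Input            Action
   1  $ <S>                w w r v q t q $  expand <S> ::= <H> w <L>
   2  $ <L> w <H>          w w r v q t q $  expand <H> ::= ε
   3  $ <L> w              w w r v q t q $  match w
   4  $ <L>                w r v q t q $    expand <L> ::= <A> t q
   5  $ q t <A>            w r v q t q $    expand <A> ::= <S> v q
   6  $ q t q v <S>        w r v q t q $    expand <S> ::= <H> w <L>
   7  $ q t q v <L> w <H>  w r v q t q $    expand <H> ::= ε
   8  $ q t q v <L> w      w r v q t q $    match w
   9  $ q t q v <L>        r v q t q $      expand <L> ::= r
  10  $ q t q v r          r v q t q $      match r
  11  $ q t q v            v q t q $        match v
  12  $ q t q              q t q $          match q
  13  $ q t                t q $            match t
  14  $ q                  q $              match q
Accept reached after 14 steps.

14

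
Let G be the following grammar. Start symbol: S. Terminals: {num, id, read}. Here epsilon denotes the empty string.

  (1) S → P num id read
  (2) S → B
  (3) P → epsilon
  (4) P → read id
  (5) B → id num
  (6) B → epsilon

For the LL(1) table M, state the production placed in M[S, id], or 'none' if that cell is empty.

FIRST(P): from P→epsilon we get {epsilon}; from P→read id we get {read}. So FIRST(P) = {epsilon, read}.
FIRST(B): from B→id num we get {id}; from B→epsilon we get {epsilon}. So FIRST(B) = {epsilon, id}.
FIRST(S): from S→P num id read we get {num, read}; from S→B we get {epsilon, id}. So FIRST(S) = {epsilon, id, num, read}.
FOLLOW(S) includes $ since S is the start symbol.
FOLLOW(S): S appears on no right-hand side. Thus FOLLOW(S) = {$}.
For S → P num id read: FIRST(P num id read) = {num, read}, so it goes in M[S, t] for t ∈ {num, read}.
For S → B: FIRST(B) = {epsilon, id}, so it goes in M[S, t] for t ∈ {id}; since epsilon ∈ FIRST, also for every t ∈ FOLLOW(S) = {$}.

S → B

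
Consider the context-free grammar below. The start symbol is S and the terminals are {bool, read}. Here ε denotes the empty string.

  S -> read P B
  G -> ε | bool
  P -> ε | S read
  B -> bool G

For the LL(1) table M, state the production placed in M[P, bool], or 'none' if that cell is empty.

FIRST(S): from S->read P B we get {read}. So FIRST(S) = {read}.
FIRST(G): from G->ε we get {ε}; from G->bool we get {bool}. So FIRST(G) = {ε, bool}.
FIRST(B): from B->bool G we get {bool}. So FIRST(B) = {bool}.
FIRST(P): from P->ε we get {ε}; from P->S read we get {read}. So FIRST(P) = {ε, read}.
FOLLOW(S) includes $ since S is the start symbol.
FOLLOW(P): in S->read P B, P is followed by B with FIRST {bool}. Thus FOLLOW(P) = {bool}.
For P -> ε: FIRST(ε) = {ε}, so it goes in M[P, t] for t ∈ {}; since ε ∈ FIRST, also for every t ∈ FOLLOW(P) = {bool}.
For P -> S read: FIRST(S read) = {read}, so it goes in M[P, t] for t ∈ {read}.

P -> ε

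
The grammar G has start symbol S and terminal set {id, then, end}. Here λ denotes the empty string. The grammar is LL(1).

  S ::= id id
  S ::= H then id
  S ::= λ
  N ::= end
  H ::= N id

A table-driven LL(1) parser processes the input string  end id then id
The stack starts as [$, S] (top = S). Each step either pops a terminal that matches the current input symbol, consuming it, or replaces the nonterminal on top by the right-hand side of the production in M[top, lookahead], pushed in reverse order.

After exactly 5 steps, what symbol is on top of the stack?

then

step 1: stack=$ S  input=end id then id $  — expand S ::= H then id
step 2: stack=$ id then H  input=end id then id $  — expand H ::= N id
step 3: stack=$ id then id N  input=end id then id $  — expand N ::= end
step 4: stack=$ id then id end  input=end id then id $  — match end
step 5: stack=$ id then id  input=id then id $  — match id
Stack after step 5: $ id then (top = then).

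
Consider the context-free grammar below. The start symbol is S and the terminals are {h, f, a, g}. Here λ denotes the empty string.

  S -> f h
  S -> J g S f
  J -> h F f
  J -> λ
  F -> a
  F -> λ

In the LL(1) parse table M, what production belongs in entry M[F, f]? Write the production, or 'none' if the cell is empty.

FIRST(J) = {λ, h}
FIRST(F) = {λ, a}
FIRST(S) = {f, g, h}  (via J g S f)
FOLLOW(S) includes $ since S is the start symbol.
FOLLOW(F): in J->h F f, F is followed by f with FIRST {f}. Thus FOLLOW(F) = {f}.
For F -> a: FIRST(a) = {a}, so it goes in M[F, t] for t ∈ {a}.
For F -> λ: FIRST(λ) = {λ}, so it goes in M[F, t] for t ∈ {}; since λ ∈ FIRST, also for every t ∈ FOLLOW(F) = {f}.

F -> λ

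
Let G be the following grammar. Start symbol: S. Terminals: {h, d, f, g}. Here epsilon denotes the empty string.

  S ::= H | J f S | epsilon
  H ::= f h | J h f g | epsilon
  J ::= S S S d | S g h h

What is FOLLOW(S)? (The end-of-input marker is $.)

FIRST(S): from S::=H we get {epsilon, d, f, g}; from S::=J f S we get {d, f, g}; from S::=epsilon we get {epsilon}. So FIRST(S) = {epsilon, d, f, g}.
FIRST(J): from J::=S S S d we get {d, f, g}; from J::=S g h h we get {d, f, g}. So FIRST(J) = {d, f, g}.
FIRST(H): from H::=f h we get {f}; from H::=J h f g we get {d, f, g}; from H::=epsilon we get {epsilon}. So FIRST(H) = {epsilon, d, f, g}.
FOLLOW(S) includes $ since S is the start symbol.
FOLLOW(S): in S::=J f S, the suffix after S is empty (adds nothing new); in J::=S S S d (occurrence 1), S is followed by S S d with FIRST {d, f, g}; in J::=S S S d (occurrence 2), S is followed by S d with FIRST {d, f, g}; in J::=S S S d (occurrence 3), S is followed by d with FIRST {d}; in J::=S g h h, S is followed by g h h with FIRST {g}. Thus FOLLOW(S) = {$, d, f, g}.
FOLLOW(H): in S::=H, the suffix after H is empty, so FOLLOW(H) ⊇ FOLLOW(S) = {$, d, f, g}. Thus FOLLOW(H) = {$, d, f, g}.
FOLLOW(J): in S::=J f S, J is followed by f S with FIRST {f}; in H::=J h f g, J is followed by h f g with FIRST {h}. Thus FOLLOW(J) = {f, h}.

{$, d, f, g}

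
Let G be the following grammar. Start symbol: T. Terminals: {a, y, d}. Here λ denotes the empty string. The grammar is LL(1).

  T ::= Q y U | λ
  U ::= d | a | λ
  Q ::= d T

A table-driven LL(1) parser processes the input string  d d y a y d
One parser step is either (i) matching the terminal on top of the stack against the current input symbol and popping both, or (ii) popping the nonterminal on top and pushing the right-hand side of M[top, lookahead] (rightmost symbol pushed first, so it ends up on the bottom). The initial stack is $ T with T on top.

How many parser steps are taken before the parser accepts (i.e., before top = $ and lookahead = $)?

      Stack          Input          Action
   1  $ T            d d y a y d $  expand T ::= Q y U
   2  $ U y Q        d d y a y d $  expand Q ::= d T
   3  $ U y T d      d d y a y d $  match d
   4  $ U y T        d y a y d $    expand T ::= Q y U
   5  $ U y U y Q    d y a y d $    expand Q ::= d T
   6  $ U y U y T d  d y a y d $    match d
   7  $ U y U y T    y a y d $      expand T ::= λ
   8  $ U y U y      y a y d $      match y
   9  $ U y U        a y d $        expand U ::= a
  10  $ U y a        a y d $        match a
  11  $ U y          y d $          match y
  12  $ U            d $            expand U ::= d
  13  $ d            d $            match d
Accept reached after 13 steps.

13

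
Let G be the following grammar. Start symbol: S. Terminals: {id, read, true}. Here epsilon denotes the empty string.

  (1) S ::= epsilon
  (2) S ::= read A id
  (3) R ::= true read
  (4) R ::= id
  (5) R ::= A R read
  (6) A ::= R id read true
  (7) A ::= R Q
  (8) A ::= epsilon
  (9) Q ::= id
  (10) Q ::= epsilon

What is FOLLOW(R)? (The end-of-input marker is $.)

FIRST(S): from S::=epsilon we get {epsilon}; from S::=read A id we get {read}. So FIRST(S) = {epsilon, read}.
FIRST(Q): from Q::=id we get {id}; from Q::=epsilon we get {epsilon}. So FIRST(Q) = {epsilon, id}.
FIRST(R): from R::=true read we get {true}; from R::=id we get {id}; from R::=A R read we get {id, true}. So FIRST(R) = {id, true}.
FIRST(A): from A::=R id read true we get {id, true}; from A::=R Q we get {id, true}; from A::=epsilon we get {epsilon}. So FIRST(A) = {epsilon, id, true}.
FOLLOW(S) includes $ since S is the start symbol.
FOLLOW(S): S appears on no right-hand side. Thus FOLLOW(S) = {$}.
FOLLOW(A): in S::=read A id, A is followed by id with FIRST {id}; in R::=A R read, A is followed by R read with FIRST {id, true}. Thus FOLLOW(A) = {id, true}.
FOLLOW(R): in R::=A R read, R is followed by read with FIRST {read}; in A::=R id read true, R is followed by id read true with FIRST {id}; in A::=R Q, R is followed by Q with FIRST {epsilon, id}; in A::=R Q, the suffix after R is nullable, so FOLLOW(R) ⊇ FOLLOW(A) = {id, true}. Thus FOLLOW(R) = {id, read, true}.
FOLLOW(Q): in A::=R Q, the suffix after Q is empty, so FOLLOW(Q) ⊇ FOLLOW(A) = {id, true}. Thus FOLLOW(Q) = {id, true}.

{id, read, true}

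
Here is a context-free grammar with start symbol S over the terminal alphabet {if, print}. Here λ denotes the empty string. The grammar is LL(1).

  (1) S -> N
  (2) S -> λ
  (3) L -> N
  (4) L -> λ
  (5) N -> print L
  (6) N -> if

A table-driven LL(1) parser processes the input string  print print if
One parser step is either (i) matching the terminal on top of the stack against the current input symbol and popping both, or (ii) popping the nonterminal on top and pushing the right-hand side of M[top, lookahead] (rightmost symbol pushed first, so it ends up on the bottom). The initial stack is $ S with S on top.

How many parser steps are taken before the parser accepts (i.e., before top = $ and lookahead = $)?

9

     Stack      Input             Action
  1  $ S        print print if $  expand S -> N
  2  $ N        print print if $  expand N -> print L
  3  $ L print  print print if $  match print
  4  $ L        print if $        expand L -> N
  5  $ N        print if $        expand N -> print L
  6  $ L print  print if $        match print
  7  $ L        if $              expand L -> N
  8  $ N        if $              expand N -> if
  9  $ if       if $              match if
Accept reached after 9 steps.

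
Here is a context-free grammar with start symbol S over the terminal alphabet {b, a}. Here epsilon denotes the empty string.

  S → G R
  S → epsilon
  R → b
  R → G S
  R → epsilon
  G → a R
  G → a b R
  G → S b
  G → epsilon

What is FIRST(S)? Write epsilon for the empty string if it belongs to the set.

{epsilon, a, b}

FIRST(S): from S→G R we get {epsilon, a, b}; from S→epsilon we get {epsilon}. So FIRST(S) = {epsilon, a, b}.
FIRST(G): from G→a R we get {a}; from G→a b R we get {a}; from G→S b we get {a, b}; from G→epsilon we get {epsilon}. So FIRST(G) = {epsilon, a, b}.
FIRST(R): from R→b we get {b}; from R→G S we get {epsilon, a, b}; from R→epsilon we get {epsilon}. So FIRST(R) = {epsilon, a, b}.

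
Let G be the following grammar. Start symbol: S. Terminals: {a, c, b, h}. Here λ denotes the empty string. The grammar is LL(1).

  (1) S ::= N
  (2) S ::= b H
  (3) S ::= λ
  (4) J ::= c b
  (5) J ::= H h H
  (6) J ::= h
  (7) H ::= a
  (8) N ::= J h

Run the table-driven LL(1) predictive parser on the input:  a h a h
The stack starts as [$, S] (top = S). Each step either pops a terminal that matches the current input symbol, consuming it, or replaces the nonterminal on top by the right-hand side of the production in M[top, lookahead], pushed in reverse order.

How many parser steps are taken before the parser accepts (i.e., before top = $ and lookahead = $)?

9

step 1: stack=$ S  input=a h a h $  — expand S ::= N
step 2: stack=$ N  input=a h a h $  — expand N ::= J h
step 3: stack=$ h J  input=a h a h $  — expand J ::= H h H
step 4: stack=$ h H h H  input=a h a h $  — expand H ::= a
step 5: stack=$ h H h a  input=a h a h $  — match a
step 6: stack=$ h H h  input=h a h $  — match h
step 7: stack=$ h H  input=a h $  — expand H ::= a
step 8: stack=$ h a  input=a h $  — match a
step 9: stack=$ h  input=h $  — match h
Accept reached after 9 steps.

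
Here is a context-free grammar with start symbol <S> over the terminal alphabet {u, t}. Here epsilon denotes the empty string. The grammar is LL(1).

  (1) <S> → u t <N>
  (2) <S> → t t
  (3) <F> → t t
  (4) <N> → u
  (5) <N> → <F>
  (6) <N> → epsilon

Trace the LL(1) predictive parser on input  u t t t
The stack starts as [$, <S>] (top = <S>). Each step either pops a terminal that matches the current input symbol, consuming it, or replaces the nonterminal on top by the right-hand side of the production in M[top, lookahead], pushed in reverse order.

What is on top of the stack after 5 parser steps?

     Stack      Input      Action
  1  $ <S>      u t t t $  expand <S> → u t <N>
  2  $ <N> t u  u t t t $  match u
  3  $ <N> t    t t t $    match t
  4  $ <N>      t t $      expand <N> → <F>
  5  $ <F>      t t $      expand <F> → t t
Stack after step 5: $ t t (top = t).

t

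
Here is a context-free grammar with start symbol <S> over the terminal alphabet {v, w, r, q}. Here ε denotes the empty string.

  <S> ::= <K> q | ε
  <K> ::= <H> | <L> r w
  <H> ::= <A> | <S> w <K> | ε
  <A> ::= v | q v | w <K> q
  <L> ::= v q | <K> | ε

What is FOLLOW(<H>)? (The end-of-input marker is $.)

{q, r}

FIRST(<A>) = {q, v, w}
FIRST(<S>) = {ε, q, r, v, w}  (via <K> q)
FIRST(<H>) = {ε, q, r, v, w}  (via <A>, <S> w <K>)
FIRST(<K>) = {ε, q, r, v, w}  (via <H>, <L> r w)
FIRST(<L>) = {ε, q, r, v, w}  (via <K>)
FOLLOW(<S>) includes $ since <S> is the start symbol.
FOLLOW(<S>): in <H>::=<S> w <K>, <S> is followed by w <K> with FIRST {w}. Thus FOLLOW(<S>) = {$, w}.
FOLLOW(<L>): in <K>::=<L> r w, <L> is followed by r w with FIRST {r}. Thus FOLLOW(<L>) = {r}.
FOLLOW(<K>): in <S>::=<K> q, <K> is followed by q with FIRST {q}; in <H>::=<S> w <K>, the suffix after <K> is empty, so FOLLOW(<K>) ⊇ FOLLOW(<H>) = {q, r}; in <A>::=w <K> q, <K> is followed by q with FIRST {q}; in <L>::=<K>, the suffix after <K> is empty, so FOLLOW(<K>) ⊇ FOLLOW(<L>) = {r}. Thus FOLLOW(<K>) = {q, r}.
FOLLOW(<H>): in <K>::=<H>, the suffix after <H> is empty, so FOLLOW(<H>) ⊇ FOLLOW(<K>) = {q, r}. Thus FOLLOW(<H>) = {q, r}.
FOLLOW(<A>): in <H>::=<A>, the suffix after <A> is empty, so FOLLOW(<A>) ⊇ FOLLOW(<H>) = {q, r}. Thus FOLLOW(<A>) = {q, r}.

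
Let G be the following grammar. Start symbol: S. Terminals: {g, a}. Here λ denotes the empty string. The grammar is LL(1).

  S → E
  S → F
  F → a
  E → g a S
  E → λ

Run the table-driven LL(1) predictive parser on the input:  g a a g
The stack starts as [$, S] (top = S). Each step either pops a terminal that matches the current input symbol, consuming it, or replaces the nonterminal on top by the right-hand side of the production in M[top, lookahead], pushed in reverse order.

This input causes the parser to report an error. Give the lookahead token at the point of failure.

     Stack    Input      Action
  1  $ S      g a a g $  expand S → E
  2  $ E      g a a g $  expand E → g a S
  3  $ S a g  g a a g $  match g
  4  $ S a    a a g $    match a
  5  $ S      a g $      expand S → F
  6  $ F      a g $      expand F → a
  7  $ a      a g $      match a
  8  $        g $        error: stack empty but input remains

g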